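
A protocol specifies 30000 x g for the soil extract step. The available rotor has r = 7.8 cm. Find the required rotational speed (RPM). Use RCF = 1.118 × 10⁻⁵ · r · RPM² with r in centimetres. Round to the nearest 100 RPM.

30,000 = 1.118 × 10⁻⁵ × 7.8 × N²
N² = 30,000 / (8.7204 × 10⁻⁵) = 344,020,916
N ≈ √344,020,916 ≈ 18,547.8

18500 RPM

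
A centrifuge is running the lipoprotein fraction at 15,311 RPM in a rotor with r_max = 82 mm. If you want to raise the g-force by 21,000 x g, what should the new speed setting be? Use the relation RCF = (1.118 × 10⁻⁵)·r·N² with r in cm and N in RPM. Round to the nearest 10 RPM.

N₂ ≈ 21530 RPM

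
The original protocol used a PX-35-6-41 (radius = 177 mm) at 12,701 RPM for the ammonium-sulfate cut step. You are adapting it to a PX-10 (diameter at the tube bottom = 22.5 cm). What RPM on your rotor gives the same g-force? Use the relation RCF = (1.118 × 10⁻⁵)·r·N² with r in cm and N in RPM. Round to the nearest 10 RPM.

15930 RPM

Original rotor: r = 177 mm = 17.7 cm
RCF_original = 1.118 × 10⁻⁵ × 17.7 × (12701)² = 1.118 × 10⁻⁵ × 17.7 × 161,315,401 ≈ 31,922.1 × g
Your rotor: r = 22.5 / 2 = 11.25 cm
31,922.1 = 1.118 × 10⁻⁵ × 11.25 × N²
N² = 31,922.1 / (12.5775 × 10⁻⁵) = 253,803,220
N ≈ √253,803,220 ≈ 15,931.2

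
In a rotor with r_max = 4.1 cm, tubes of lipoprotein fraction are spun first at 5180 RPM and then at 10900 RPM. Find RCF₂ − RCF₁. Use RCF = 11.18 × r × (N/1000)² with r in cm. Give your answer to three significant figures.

≈ 4220 g

RCF₁ = 11.18 × 4.1 × (5.18)² = 11.18 × 4.1 × 26.8324 ≈ 1,229.9 × g
RCF₂ = 11.18 × 4.1 × (10.9)² = 11.18 × 4.1 × 118.81 ≈ 5,446 × g
Increase = 5,446 − 1,229.9 = 4,216.1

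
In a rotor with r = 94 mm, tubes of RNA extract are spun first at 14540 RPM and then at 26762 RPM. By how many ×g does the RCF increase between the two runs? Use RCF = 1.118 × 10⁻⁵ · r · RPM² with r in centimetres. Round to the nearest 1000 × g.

r = 94 mm = 9.4 cm
RCF₁ = 1.118 × 10⁻⁵ × 9.4 × (14540)² = 1.118 × 10⁻⁵ × 9.4 × 211,411,600 ≈ 22,217.7 × g
RCF₂ = 1.118 × 10⁻⁵ × 9.4 × (26762)² = 1.118 × 10⁻⁵ × 9.4 × 716,204,644 ≈ 75,267.4 × g
Increase = 75,267.4 − 22,217.7 = 53,049.7

53000 ×g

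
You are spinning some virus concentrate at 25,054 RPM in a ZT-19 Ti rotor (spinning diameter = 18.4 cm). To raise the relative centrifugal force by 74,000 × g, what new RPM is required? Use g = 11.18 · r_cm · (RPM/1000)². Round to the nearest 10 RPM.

N₂ ≈ 36700 RPM

r = 18.4 / 2 = 9.2 cm
Current RCF = 11.18 × 9.2 × (25.054)² = 11.18 × 9.2 × 627.702916 ≈ 64,563 × g
Target RCF = 64,563 + 74,000 = 138,563 × g
(N/1000)² = 138,563 / 102.856 = 1347.155
N = 1000 × √1347.155 ≈ 36,703.6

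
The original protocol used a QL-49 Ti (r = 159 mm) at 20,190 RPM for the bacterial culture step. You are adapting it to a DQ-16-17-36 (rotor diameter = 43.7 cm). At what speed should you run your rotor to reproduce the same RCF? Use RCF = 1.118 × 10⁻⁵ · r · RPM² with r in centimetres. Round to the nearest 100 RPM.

Original rotor: r = 159 mm = 15.9 cm
RCF_original = 1.118 × 10⁻⁵ × 15.9 × (20190)² = 1.118 × 10⁻⁵ × 15.9 × 407,636,100 ≈ 72,462.2 × g
Your rotor: r = 43.7 / 2 = 21.85 cm
72,462.2 = 1.118 × 10⁻⁵ × 21.85 × N²
N² = 72,462.2 / (24.4283 × 10⁻⁵) = 296,632,185
N ≈ √296,632,185 ≈ 17,223.0

≈ 17200 RPM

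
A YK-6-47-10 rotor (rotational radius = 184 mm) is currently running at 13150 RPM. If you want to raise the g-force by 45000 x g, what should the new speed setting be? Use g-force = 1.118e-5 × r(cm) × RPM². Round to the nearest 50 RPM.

r = 184 mm = 18.4 cm
Current RCF = 1.118 × 10⁻⁵ × 18.4 × (13150)² = 1.118 × 10⁻⁵ × 18.4 × 172,922,500 ≈ 35,572.2 × g
Target RCF = 35,572.2 + 45,000 = 80,572.2 × g
N² = 80,572.2 / (20.5712 × 10⁻⁵) = 391,674,769
N ≈ √391,674,769 ≈ 19,790.8

≈ 19800 RPM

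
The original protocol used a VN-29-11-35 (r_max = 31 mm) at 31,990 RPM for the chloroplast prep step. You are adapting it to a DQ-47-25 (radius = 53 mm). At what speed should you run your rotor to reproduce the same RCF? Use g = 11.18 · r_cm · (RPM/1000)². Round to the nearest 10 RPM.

24470 RPM

Original rotor: r = 31 mm = 3.1 cm
RCF_original = 11.18 × 3.1 × (31.99)² = 11.18 × 3.1 × 1,023.3601 ≈ 35,467.6 × g
Your rotor: r = 53 mm = 5.3 cm
35,467.6 = 11.18 × 5.3 × (N/1000)²
(N/1000)² = 35,467.6 / 59.254 = 598.5689
N = 1000 × √598.5689 ≈ 24,465.7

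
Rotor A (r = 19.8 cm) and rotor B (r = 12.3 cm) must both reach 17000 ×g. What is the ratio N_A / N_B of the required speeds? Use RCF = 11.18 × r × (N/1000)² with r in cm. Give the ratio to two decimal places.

0.79

At fixed RCF, N ∝ 1/√r, so N_A/N_B = √(r_B/r_A) = √(12.3/19.8) = √0.621212 = 0.7882.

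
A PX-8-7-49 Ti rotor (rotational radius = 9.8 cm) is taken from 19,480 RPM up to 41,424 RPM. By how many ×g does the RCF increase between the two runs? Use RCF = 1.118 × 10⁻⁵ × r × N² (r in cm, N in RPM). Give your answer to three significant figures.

RCF₁ = 1.118 × 10⁻⁵ × 9.8 × (19480)² = 1.118 × 10⁻⁵ × 9.8 × 379,470,400 ≈ 41,576.3 × g
RCF₂ = 1.118 × 10⁻⁵ × 9.8 × (41424)² = 1.118 × 10⁻⁵ × 9.8 × 1,715,947,776 ≈ 188,006.1 × g
Increase = 188,006.1 − 41,576.3 = 146,429.8

≈ 146000 ×g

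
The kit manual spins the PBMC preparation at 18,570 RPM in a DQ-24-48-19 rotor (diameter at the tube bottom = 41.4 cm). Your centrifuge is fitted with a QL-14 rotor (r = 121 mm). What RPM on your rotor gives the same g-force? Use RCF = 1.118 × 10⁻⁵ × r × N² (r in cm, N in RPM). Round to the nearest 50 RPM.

Original rotor: r = 41.4 / 2 = 20.7 cm
RCF_original = 1.118 × 10⁻⁵ × 20.7 × (18570)² = 1.118 × 10⁻⁵ × 20.7 × 344,844,900 ≈ 79,806.1 × g
Your rotor: r = 121 mm = 12.1 cm
79,806.1 = 1.118 × 10⁻⁵ × 12.1 × N²
N² = 79,806.1 / (13.5278 × 10⁻⁵) = 589,941,454
N ≈ √589,941,454 ≈ 24,288.7

≈ 24300 RPM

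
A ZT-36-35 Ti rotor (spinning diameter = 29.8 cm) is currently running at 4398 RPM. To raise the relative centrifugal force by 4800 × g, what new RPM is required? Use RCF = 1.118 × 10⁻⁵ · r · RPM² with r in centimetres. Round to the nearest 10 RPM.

r = 29.8 / 2 = 14.9 cm
Current RCF = 1.118 × 10⁻⁵ × 14.9 × (4398)² = 1.118 × 10⁻⁵ × 14.9 × 19,342,404 ≈ 3,222.1 × g
Target RCF = 3,222.1 + 4,800 = 8,022.1 × g
N² = 8,022.1 / (16.6582 × 10⁻⁵) = 48,157,064
N ≈ √48,157,064 ≈ 6,939.5

6940 RPM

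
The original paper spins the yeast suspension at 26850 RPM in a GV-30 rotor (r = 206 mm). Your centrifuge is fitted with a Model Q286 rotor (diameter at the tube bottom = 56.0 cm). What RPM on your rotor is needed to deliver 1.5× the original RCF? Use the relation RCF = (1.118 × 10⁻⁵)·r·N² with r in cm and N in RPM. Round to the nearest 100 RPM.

≈ 28200 RPM

Original rotor: r = 206 mm = 20.6 cm
RCF_original = 1.118 × 10⁻⁵ × 20.6 × (26850)² = 1.118 × 10⁻⁵ × 20.6 × 720,922,500 ≈ 166,034.2 × g
Target RCF = 1.5 × 166,034.2 ≈ 249,051.3 × g
Your rotor: r = 56.0 / 2 = 28 cm
249,051.3 = 1.118 × 10⁻⁵ × 28 × N²
N² = 249,051.3 / (31.304 × 10⁻⁵) = 795,589,382
N ≈ √795,589,382 ≈ 28,206.2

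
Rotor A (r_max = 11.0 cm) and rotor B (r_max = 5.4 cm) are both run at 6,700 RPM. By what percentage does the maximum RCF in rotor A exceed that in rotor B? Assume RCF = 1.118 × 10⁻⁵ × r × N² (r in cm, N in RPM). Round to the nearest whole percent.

104%

At equal RPM, RCF scales linearly with r: ratio = 11.0 / 5.4 = 2.0370.
So rotor A delivers 103.7% more g-force.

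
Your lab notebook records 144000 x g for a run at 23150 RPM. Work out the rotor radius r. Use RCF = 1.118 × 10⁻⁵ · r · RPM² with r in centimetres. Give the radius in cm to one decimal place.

144000 = 1.118 × 10⁻⁵ × r × (23150)²
r = 144000 / (1.118 × 10⁻⁵ × 535,922,500) = 144000 / 5991.614 ≈ 24.034 cm

24.0 cm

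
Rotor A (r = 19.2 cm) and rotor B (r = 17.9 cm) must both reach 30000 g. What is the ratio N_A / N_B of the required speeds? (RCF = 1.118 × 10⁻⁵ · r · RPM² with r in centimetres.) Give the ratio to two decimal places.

At fixed RCF, N ∝ 1/√r, so N_A/N_B = √(r_B/r_A) = √(17.9/19.2) = √0.932292 = 0.9656.

0.97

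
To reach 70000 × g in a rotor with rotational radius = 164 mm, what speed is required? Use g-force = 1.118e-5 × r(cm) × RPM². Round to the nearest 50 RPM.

r = 164 mm = 16.4 cm
RCF = 1.118 × 10⁻⁵ × r × N²
70,000 = 1.118 × 10⁻⁵ × 16.4 × N²
N² = 70,000 / (18.3352 × 10⁻⁵) = 381,779,310
N ≈ √381,779,310 ≈ 19,539.2

≈ 19550 RPM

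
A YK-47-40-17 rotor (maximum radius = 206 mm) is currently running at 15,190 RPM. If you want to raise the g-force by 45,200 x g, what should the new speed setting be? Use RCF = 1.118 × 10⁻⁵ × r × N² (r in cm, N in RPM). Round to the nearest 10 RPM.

≈ 20660 RPM

r = 206 mm = 20.6 cm
Current RCF = 1.118 × 10⁻⁵ × 20.6 × (15190)² = 1.118 × 10⁻⁵ × 20.6 × 230,736,100 ≈ 53,140.4 × g
Target RCF = 53,140.4 + 45,200 = 98,340.4 × g
N² = 98,340.4 / (23.0308 × 10⁻⁵) = 426,995,154
N ≈ √426,995,154 ≈ 20,663.9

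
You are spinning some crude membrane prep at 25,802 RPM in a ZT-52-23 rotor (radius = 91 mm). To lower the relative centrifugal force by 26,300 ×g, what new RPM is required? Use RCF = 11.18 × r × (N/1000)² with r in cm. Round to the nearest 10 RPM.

≈ 20180 RPM

r = 91 mm = 9.1 cm
Current RCF = 11.18 × 9.1 × (25.802)² = 11.18 × 9.1 × 665.743204 ≈ 67,731.4 × g
Target RCF = 67,731.4 − 26,300 = 41,431.4 × g
(N/1000)² = 41,431.4 / 101.738 = 407.2362
N = 1000 × √407.2362 ≈ 20,180.1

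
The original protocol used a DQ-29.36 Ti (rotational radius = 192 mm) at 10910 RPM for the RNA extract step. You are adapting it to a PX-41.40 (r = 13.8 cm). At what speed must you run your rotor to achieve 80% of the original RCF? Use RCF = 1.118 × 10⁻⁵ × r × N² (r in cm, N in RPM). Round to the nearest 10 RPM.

Original rotor: r = 192 mm = 19.2 cm
RCF = 1.118 × 10⁻⁵ × r × N²
RCF_original = 1.118 × 10⁻⁵ × 19.2 × (10910)² = 1.118 × 10⁻⁵ × 19.2 × 119,028,100 ≈ 25,550.1 × g
Target RCF = 0.8 × 25,550.1 ≈ 20,440.1 × g
20,440.1 = 1.118 × 10⁻⁵ × 13.8 × N²
N² = 20,440.1 / (15.4284 × 10⁻⁵) = 132,483,602
N ≈ √132,483,602 ≈ 11,510.2

11510 RPM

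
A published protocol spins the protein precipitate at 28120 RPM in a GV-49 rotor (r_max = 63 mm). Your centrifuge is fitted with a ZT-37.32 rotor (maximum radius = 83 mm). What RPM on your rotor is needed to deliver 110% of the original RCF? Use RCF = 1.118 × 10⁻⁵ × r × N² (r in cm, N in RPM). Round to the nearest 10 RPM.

≈ 25690 RPM

Original rotor: r = 63 mm = 6.3 cm
RCF = 1.118 × 10⁻⁵ × r × N²
RCF_original = 1.118 × 10⁻⁵ × 6.3 × (28120)² = 1.118 × 10⁻⁵ × 6.3 × 790,734,400 ≈ 55,694.6 × g
Target RCF = 1.1 × 55,694.6 ≈ 61,264.1 × g
Your rotor: r = 83 mm = 8.3 cm
61,264.1 = 1.118 × 10⁻⁵ × 8.3 × N²
N² = 61,264.1 / (9.2794 × 10⁻⁵) = 660,216,178
N ≈ √660,216,178 ≈ 25,694.7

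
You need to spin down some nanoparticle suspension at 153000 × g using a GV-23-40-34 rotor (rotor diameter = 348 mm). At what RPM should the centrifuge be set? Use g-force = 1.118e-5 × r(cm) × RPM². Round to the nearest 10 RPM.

≈ 28040 RPM

r = 348 mm / 2 = 174 mm = 17.4 cm
153,000 = 1.118 × 10⁻⁵ × 17.4 × N²
N² = 153,000 / (19.4532 × 10⁻⁵) = 786,502,992
N ≈ √786,502,992 ≈ 28,044.7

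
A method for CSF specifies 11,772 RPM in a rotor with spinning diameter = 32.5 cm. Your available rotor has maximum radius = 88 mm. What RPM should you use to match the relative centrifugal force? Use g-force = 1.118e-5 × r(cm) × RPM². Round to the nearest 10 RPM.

≈ 16000 RPM

Original rotor: r = 32.5 / 2 = 16.25 cm
RCF_original = 1.118 × 10⁻⁵ × 16.25 × (11772)² = 1.118 × 10⁻⁵ × 16.25 × 138,579,984 ≈ 25,176.5 × g
Your rotor: r = 88 mm = 8.8 cm
25,176.5 = 1.118 × 10⁻⁵ × 8.8 × N²
N² = 25,176.5 / (9.8384 × 10⁻⁵) = 255,900,350
N ≈ √255,900,350 ≈ 15,996.9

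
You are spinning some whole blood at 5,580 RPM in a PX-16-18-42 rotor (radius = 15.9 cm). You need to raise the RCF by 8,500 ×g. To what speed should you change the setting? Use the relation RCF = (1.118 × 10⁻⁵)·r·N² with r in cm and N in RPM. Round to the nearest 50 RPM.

Current RCF = 1.118 × 10⁻⁵ × 15.9 × (5580)² = 1.118 × 10⁻⁵ × 15.9 × 31,136,400 ≈ 5,534.9 × g
Target RCF = 5,534.9 + 8,500 = 14,034.9 × g
N² = 14,034.9 / (17.7762 × 10⁻⁵) = 78,953,320
N ≈ √78,953,320 ≈ 8,885.6

8900 RPM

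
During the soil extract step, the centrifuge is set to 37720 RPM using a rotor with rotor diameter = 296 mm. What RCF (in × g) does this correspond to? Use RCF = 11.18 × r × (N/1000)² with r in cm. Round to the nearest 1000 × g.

RCF ≈ 235000 × g

r = 296 mm / 2 = 148 mm = 14.8 cm
RCF = 11.18 × r × (N/1000)²
RCF = 11.18 × 14.8 × (37.72)² = 11.18 × 14.8 × 1,422.7984 ≈ 235,421.9 × g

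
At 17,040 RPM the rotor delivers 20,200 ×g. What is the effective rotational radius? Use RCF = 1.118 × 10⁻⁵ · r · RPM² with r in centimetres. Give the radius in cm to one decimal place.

20200 = 1.118 × 10⁻⁵ × r × (17040)²
r = 20200 / (1.118 × 10⁻⁵ × 290,361,600) = 20200 / 3246.243 ≈ 6.223 cm

r ≈ 6.2 cm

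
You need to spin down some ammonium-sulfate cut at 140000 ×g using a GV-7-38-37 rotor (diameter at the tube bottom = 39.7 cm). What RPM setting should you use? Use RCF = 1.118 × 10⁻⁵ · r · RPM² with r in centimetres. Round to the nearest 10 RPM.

r = 39.7 / 2 = 19.85 cm
140,000 = 1.118 × 10⁻⁵ × 19.85 × N²
N² = 140,000 / (22.1923 × 10⁻⁵) = 630,849,439
N ≈ √630,849,439 ≈ 25,116.7

≈ 25120 RPM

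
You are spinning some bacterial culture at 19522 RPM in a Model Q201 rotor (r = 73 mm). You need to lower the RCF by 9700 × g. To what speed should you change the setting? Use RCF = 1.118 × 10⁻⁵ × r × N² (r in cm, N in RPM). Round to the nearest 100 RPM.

r = 73 mm = 7.3 cm
Current RCF = 1.118 × 10⁻⁵ × 7.3 × (19522)² = 1.118 × 10⁻⁵ × 7.3 × 381,108,484 ≈ 31,103.8 × g
Target RCF = 31,103.8 − 9,700 = 21,403.8 × g
N² = 21,403.8 / (8.1614 × 10⁻⁵) = 262,256,476
N ≈ √262,256,476 ≈ 16,194.3

≈ 16200 RPM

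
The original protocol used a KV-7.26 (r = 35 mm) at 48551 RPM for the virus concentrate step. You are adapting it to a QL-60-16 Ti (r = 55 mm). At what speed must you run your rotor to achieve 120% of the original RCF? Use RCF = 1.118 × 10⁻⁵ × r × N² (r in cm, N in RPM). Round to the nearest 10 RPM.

42430 RPM

Original rotor: r = 35 mm = 3.5 cm
RCF = 1.118 × 10⁻⁵ × r × N²
RCF_original = 1.118 × 10⁻⁵ × 3.5 × (48551)² = 1.118 × 10⁻⁵ × 3.5 × 2,357,199,601 ≈ 92,237.2 × g
Target RCF = 1.2 × 92,237.2 ≈ 110,684.6 × g
Your rotor: r = 55 mm = 5.5 cm
110,684.6 = 1.118 × 10⁻⁵ × 5.5 × N²
N² = 110,684.6 / (6.149 × 10⁻⁵) = 1,800,042,283
N ≈ √1,800,042,283 ≈ 42,426.9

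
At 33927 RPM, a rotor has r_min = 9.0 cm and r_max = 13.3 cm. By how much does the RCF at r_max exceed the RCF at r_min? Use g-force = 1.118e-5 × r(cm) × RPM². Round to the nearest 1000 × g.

RCF_max = 1.118 × 10⁻⁵ × 13.3 × (33927)² = 1.118 × 10⁻⁵ × 13.3 × 1,151,041,329 ≈ 171,152.9 × g
RCF_min = 1.118 × 10⁻⁵ × 9 × (33927)² = 1.118 × 10⁻⁵ × 9 × 1,151,041,329 ≈ 115,817.8 × g
ΔRCF = 171,152.9 − 115,817.8 = 55,335.1

55000 g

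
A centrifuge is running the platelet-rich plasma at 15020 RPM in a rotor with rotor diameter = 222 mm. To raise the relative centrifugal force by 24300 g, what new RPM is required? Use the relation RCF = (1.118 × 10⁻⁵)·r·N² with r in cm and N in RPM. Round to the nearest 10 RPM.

20530 RPM

r = 222 mm / 2 = 111 mm = 11.1 cm
Current RCF = 1.118 × 10⁻⁵ × 11.1 × (15020)² = 1.118 × 10⁻⁵ × 11.1 × 225,600,400 ≈ 27,996.6 × g
Target RCF = 27,996.6 + 24,300 = 52,296.6 × g
N² = 52,296.6 / (12.4098 × 10⁻⁵) = 421,413,721
N ≈ √421,413,721 ≈ 20,528.4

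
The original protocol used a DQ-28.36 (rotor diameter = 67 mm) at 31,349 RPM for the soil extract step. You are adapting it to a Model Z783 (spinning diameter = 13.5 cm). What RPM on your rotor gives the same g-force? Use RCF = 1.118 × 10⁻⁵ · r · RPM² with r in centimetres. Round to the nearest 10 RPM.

22080 RPM

Original rotor: r = 67 mm / 2 = 33.5 mm = 3.35 cm
RCF_original = 1.118 × 10⁻⁵ × 3.35 × (31349)² = 1.118 × 10⁻⁵ × 3.35 × 982,759,801 ≈ 36,807.3 × g
Your rotor: r = 13.5 / 2 = 6.75 cm
36,807.3 = 1.118 × 10⁻⁵ × 6.75 × N²
N² = 36,807.3 / (7.5465 × 10⁻⁵) = 487,740,012
N ≈ √487,740,012 ≈ 22,084.8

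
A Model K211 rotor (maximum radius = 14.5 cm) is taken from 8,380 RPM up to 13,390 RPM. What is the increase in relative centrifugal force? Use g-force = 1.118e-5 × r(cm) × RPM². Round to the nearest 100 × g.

17700 × g

RCF₁ = 1.118 × 10⁻⁵ × 14.5 × (8380)² = 1.118 × 10⁻⁵ × 14.5 × 70,224,400 ≈ 11,384.1 × g
RCF₂ = 1.118 × 10⁻⁵ × 14.5 × (13390)² = 1.118 × 10⁻⁵ × 14.5 × 179,292,100 ≈ 29,065 × g
Increase = 29,065 − 11,384.1 = 17,680.9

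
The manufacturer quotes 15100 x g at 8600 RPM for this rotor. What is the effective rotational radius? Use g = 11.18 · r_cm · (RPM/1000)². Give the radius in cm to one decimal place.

≈ 18.3 cm

RCF = 11.18 × r × (N/1000)²
15100 = 11.18 × r × (8.6)²
r = 15100 / (11.18 × 73.96) = 15100 / 826.8728 ≈ 18.262 cm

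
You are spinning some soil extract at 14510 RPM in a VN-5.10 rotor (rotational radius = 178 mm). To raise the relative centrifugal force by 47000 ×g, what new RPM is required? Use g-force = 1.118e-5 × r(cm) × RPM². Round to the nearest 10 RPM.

r = 178 mm = 17.8 cm
Current RCF = 1.118 × 10⁻⁵ × 17.8 × (14510)² = 1.118 × 10⁻⁵ × 17.8 × 210,540,100 ≈ 41,898.3 × g
Target RCF = 41,898.3 + 47,000 = 88,898.3 × g
N² = 88,898.3 / (19.9004 × 10⁻⁵) = 446,716,146
N ≈ √446,716,146 ≈ 21,135.7

N₂ ≈ 21140 RPM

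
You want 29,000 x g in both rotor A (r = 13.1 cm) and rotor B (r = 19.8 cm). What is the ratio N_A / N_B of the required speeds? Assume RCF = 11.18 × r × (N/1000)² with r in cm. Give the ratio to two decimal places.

1.23

At fixed RCF, N ∝ 1/√r, so N_A/N_B = √(r_B/r_A) = √(19.8/13.1) = √1.511450 = 1.2294.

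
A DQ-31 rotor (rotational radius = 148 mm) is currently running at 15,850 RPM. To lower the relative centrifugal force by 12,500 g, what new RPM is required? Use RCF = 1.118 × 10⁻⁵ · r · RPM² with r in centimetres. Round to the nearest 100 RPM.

≈ 13300 RPM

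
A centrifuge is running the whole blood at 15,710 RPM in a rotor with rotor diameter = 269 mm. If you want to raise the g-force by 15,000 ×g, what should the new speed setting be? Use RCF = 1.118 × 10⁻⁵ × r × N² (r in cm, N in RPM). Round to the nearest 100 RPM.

N₂ ≈ 18600 RPM

r = 269 mm / 2 = 134.5 mm = 13.45 cm
Current RCF = 1.118 × 10⁻⁵ × 13.45 × (15710)² = 1.118 × 10⁻⁵ × 13.45 × 246,804,100 ≈ 37,112.2 × g
Target RCF = 37,112.2 + 15,000 = 52,112.2 × g
N² = 52,112.2 / (15.0371 × 10⁻⁵) = 346,557,514
N ≈ √346,557,514 ≈ 18,616.1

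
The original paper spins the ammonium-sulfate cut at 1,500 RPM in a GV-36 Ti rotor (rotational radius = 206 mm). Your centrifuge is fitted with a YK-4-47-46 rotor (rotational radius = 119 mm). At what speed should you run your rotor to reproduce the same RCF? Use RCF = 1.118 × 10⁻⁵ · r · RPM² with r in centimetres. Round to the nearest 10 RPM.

≈ 1970 RPM

Original rotor: r = 206 mm = 20.6 cm
RCF = 1.118 × 10⁻⁵ × r × N²
RCF_original = 1.118 × 10⁻⁵ × 20.6 × (1500)² = 1.118 × 10⁻⁵ × 20.6 × 2,250,000 ≈ 518.2 × g
Your rotor: r = 119 mm = 11.9 cm
518.2 = 1.118 × 10⁻⁵ × 11.9 × N²
N² = 518.2 / (13.3042 × 10⁻⁵) = 3,895,011
N ≈ √3,895,011 ≈ 1,973.6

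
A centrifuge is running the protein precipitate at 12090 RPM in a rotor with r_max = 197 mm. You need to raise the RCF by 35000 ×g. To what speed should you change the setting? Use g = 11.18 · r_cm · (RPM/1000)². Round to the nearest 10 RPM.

17470 RPM

r = 197 mm = 19.7 cm
Current RCF = 11.18 × 19.7 × (12.09)² = 11.18 × 19.7 × 146.1681 ≈ 32,192.9 × g
Target RCF = 32,192.9 + 35,000 = 67,192.9 × g
(N/1000)² = 67,192.9 / 220.246 = 305.0811
N = 1000 × √305.0811 ≈ 17,466.6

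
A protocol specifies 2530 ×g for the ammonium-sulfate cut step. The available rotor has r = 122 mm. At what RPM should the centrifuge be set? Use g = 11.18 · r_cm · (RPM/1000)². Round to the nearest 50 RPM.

4300 RPM

r = 122 mm = 12.2 cm
2,530 = 11.18 × 12.2 × (N/1000)²
(N/1000)² = 2,530 / 136.396 = 18.54893
N = 1000 × √18.54893 ≈ 4,306.8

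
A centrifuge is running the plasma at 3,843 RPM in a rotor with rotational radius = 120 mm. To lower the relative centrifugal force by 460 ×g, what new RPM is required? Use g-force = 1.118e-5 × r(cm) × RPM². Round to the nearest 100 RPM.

≈ 3400 RPM

r = 120 mm = 12.0 cm
Current RCF = 1.118 × 10⁻⁵ × 12 × (3843)² = 1.118 × 10⁻⁵ × 12 × 14,768,649 ≈ 1,981.4 × g
Target RCF = 1,981.4 − 460 = 1,521.4 × g
N² = 1,521.4 / (13.416 × 10⁻⁵) = 11,340,191
N ≈ √11,340,191 ≈ 3,367.5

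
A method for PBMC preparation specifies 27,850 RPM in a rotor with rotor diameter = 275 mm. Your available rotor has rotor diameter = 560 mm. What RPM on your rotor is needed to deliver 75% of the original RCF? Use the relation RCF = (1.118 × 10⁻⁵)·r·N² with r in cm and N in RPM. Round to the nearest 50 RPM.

≈ 16900 RPM

Original rotor: r = 275 mm / 2 = 137.5 mm = 13.75 cm
RCF_original = 1.118 × 10⁻⁵ × 13.75 × (27850)² = 1.118 × 10⁻⁵ × 13.75 × 775,622,500 ≈ 119,232.6 × g
Target RCF = 0.75 × 119,232.6 ≈ 89,424.5 × g
Your rotor: r = 560 mm / 2 = 280 mm = 28 cm
89,424.5 = 1.118 × 10⁻⁵ × 28 × N²
N² = 89,424.5 / (31.304 × 10⁻⁵) = 285,664,771
N ≈ √285,664,771 ≈ 16,901.6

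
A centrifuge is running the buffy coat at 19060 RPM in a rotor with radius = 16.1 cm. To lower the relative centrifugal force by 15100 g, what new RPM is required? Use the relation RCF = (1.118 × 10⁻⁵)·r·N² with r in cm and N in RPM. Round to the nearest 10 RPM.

Current RCF = 1.118 × 10⁻⁵ × 16.1 × (19060)² = 1.118 × 10⁻⁵ × 16.1 × 363,283,600 ≈ 65,390.3 × g
Target RCF = 65,390.3 − 15,100 = 50,290.3 × g
N² = 50,290.3 / (17.9998 × 10⁻⁵) = 279,393,660
N ≈ √279,393,660 ≈ 16,715.1

≈ 16720 RPM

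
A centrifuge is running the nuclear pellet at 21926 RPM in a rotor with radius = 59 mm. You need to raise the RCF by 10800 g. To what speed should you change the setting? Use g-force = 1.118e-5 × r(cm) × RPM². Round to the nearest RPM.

≈ 25387 RPM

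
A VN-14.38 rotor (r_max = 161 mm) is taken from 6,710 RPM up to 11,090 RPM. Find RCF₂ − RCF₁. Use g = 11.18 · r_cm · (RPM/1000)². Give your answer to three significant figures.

≈ 14000 × g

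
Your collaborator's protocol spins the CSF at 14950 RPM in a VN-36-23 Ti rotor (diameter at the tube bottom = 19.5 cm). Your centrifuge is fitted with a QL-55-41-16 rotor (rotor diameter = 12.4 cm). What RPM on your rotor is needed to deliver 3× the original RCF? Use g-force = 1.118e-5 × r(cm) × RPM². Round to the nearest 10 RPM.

≈ 32470 RPM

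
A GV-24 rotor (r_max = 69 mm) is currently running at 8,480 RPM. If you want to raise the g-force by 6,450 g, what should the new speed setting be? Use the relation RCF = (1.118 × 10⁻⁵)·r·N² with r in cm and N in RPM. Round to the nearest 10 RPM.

N₂ ≈ 12470 RPM

r = 69 mm = 6.9 cm
Current RCF = 1.118 × 10⁻⁵ × 6.9 × (8480)² = 1.118 × 10⁻⁵ × 6.9 × 71,910,400 ≈ 5,547.3 × g
Target RCF = 5,547.3 + 6,450 = 11,997.3 × g
N² = 11,997.3 / (7.7142 × 10⁻⁵) = 155,522,284
N ≈ √155,522,284 ≈ 12,470.9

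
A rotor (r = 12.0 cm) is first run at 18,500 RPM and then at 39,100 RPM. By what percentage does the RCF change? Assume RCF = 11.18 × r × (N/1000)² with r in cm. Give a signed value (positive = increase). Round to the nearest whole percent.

RCF ∝ N², so the ratio is (39100/18500)² = (2.113514)² = 4.4669.
Change = 4.4669 − 1 = +3.4669 → +346.7%.

+347%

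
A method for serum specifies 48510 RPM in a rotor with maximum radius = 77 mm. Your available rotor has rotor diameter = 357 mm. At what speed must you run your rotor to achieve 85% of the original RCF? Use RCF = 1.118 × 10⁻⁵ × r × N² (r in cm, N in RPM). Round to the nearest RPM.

29374 RPM

Original rotor: r = 77 mm = 7.7 cm
RCF = 1.118 × 10⁻⁵ × r × N²
RCF_original = 1.118 × 10⁻⁵ × 7.7 × (48510)² = 1.118 × 10⁻⁵ × 7.7 × 2,353,220,100 ≈ 202,579.3 × g
Target RCF = 0.85 × 202,579.3 ≈ 172,192.4 × g
Your rotor: r = 357 mm / 2 = 178.5 mm = 17.85 cm
172,192.4 = 1.118 × 10⁻⁵ × 17.85 × N²
N² = 172,192.4 / (19.9563 × 10⁻⁵) = 862,847,321
N ≈ √862,847,321 ≈ 29,374.3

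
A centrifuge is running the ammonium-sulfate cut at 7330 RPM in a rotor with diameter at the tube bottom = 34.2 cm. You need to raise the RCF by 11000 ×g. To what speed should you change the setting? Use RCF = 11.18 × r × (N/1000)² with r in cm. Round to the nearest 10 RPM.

10550 RPM

r = 34.2 / 2 = 17.1 cm
Current RCF = 11.18 × 17.1 × (7.33)² = 11.18 × 17.1 × 53.7289 ≈ 10,271.8 × g
Target RCF = 10,271.8 + 11,000 = 21,271.8 × g
(N/1000)² = 21,271.8 / 191.178 = 111.267
N = 1000 × √111.267 ≈ 10,548.3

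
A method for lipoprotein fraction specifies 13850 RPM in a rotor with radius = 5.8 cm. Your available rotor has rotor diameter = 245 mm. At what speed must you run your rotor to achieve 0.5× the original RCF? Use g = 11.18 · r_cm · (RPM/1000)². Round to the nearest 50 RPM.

RCF_original = 11.18 × 5.8 × (13.85)² = 11.18 × 5.8 × 191.8225 ≈ 12,438.5 × g
Target RCF = 0.5 × 12,438.5 ≈ 6,219.2 × g
Your rotor: r = 245 mm / 2 = 122.5 mm = 12.25 cm
6,219.2 = 11.18 × 12.25 × (N/1000)²
(N/1000)² = 6,219.2 / 136.955 = 45.41054
N = 1000 × √45.41054 ≈ 6,738.7

≈ 6750 RPM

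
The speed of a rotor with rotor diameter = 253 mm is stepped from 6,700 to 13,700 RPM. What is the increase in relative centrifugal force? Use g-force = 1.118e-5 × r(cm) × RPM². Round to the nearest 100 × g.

20200 g

r = 253 mm / 2 = 126.5 mm = 12.65 cm
RCF₁ = 1.118 × 10⁻⁵ × 12.65 × (6700)² = 1.118 × 10⁻⁵ × 12.65 × 44,890,000 ≈ 6,348.7 × g
RCF₂ = 1.118 × 10⁻⁵ × 12.65 × (13700)² = 1.118 × 10⁻⁵ × 12.65 × 187,690,000 ≈ 26,544.4 × g
Increase = 26,544.4 − 6,348.7 = 20,195.7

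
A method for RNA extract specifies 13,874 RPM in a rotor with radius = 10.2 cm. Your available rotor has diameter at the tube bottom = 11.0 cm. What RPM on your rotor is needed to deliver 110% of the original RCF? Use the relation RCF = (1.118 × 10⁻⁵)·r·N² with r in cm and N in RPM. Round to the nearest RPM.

RCF_original = 1.118 × 10⁻⁵ × 10.2 × (13874)² = 1.118 × 10⁻⁵ × 10.2 × 192,487,876 ≈ 21,950.5 × g
Target RCF = 1.1 × 21,950.5 ≈ 24,145.6 × g
Your rotor: r = 11.0 / 2 = 5.5 cm
24,145.6 = 1.118 × 10⁻⁵ × 5.5 × N²
N² = 24,145.6 / (6.149 × 10⁻⁵) = 392,675,232
N ≈ √392,675,232 ≈ 19,816.0

19816 RPM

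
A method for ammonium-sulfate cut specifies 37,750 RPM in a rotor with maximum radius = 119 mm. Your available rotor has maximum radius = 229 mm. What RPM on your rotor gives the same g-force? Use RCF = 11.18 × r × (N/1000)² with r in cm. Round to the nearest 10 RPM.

27210 RPM

Original rotor: r = 119 mm = 11.9 cm
RCF_original = 11.18 × 11.9 × (37.75)² = 11.18 × 11.9 × 1,425.0625 ≈ 189,593.2 × g
Your rotor: r = 229 mm = 22.9 cm
189,593.2 = 11.18 × 22.9 × (N/1000)²
(N/1000)² = 189,593.2 / 256.022 = 740.5348
N = 1000 × √740.5348 ≈ 27,212.8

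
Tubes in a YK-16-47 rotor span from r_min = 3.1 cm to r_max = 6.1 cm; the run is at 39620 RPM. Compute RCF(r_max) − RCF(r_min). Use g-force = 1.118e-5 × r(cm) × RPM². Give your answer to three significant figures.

≈ 52600 x g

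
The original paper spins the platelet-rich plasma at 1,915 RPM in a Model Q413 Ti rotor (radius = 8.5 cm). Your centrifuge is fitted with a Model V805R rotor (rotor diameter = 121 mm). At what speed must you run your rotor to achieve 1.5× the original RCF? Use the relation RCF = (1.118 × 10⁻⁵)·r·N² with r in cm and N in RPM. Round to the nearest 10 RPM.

RCF_original = 1.118 × 10⁻⁵ × 8.5 × (1915)² = 1.118 × 10⁻⁵ × 8.5 × 3,667,225 ≈ 348.5 × g
Target RCF = 1.5 × 348.5 ≈ 522.8 × g
Your rotor: r = 121 mm / 2 = 60.5 mm = 6.05 cm
522.8 = 1.118 × 10⁻⁵ × 6.05 × N²
N² = 522.8 / (6.7639 × 10⁻⁵) = 7,729,269
N ≈ √7,729,269 ≈ 2,780.2

≈ 2780 RPM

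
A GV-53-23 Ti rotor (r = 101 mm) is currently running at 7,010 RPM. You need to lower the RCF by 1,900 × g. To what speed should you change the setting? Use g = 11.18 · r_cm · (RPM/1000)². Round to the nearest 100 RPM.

≈ 5700 RPM

r = 101 mm = 10.1 cm
Current RCF = 11.18 × 10.1 × (7.01)² = 11.18 × 10.1 × 49.1401 ≈ 5,548.8 × g
Target RCF = 5,548.8 − 1,900 = 3,648.8 × g
(N/1000)² = 3,648.8 / 112.918 = 32.31371
N = 1000 × √32.31371 ≈ 5,684.5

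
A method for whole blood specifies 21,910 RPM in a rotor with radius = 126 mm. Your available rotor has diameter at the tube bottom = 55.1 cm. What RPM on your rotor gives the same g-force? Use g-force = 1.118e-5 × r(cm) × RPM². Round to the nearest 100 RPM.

Original rotor: r = 126 mm = 12.6 cm
RCF = 1.118 × 10⁻⁵ × r × N²
RCF_original = 1.118 × 10⁻⁵ × 12.6 × (21910)² = 1.118 × 10⁻⁵ × 12.6 × 480,048,100 ≈ 67,623.4 × g
Your rotor: r = 55.1 / 2 = 27.55 cm
67,623.4 = 1.118 × 10⁻⁵ × 27.55 × N²
N² = 67,623.4 / (30.8009 × 10⁻⁵) = 219,550,078
N ≈ √219,550,078 ≈ 14,817.2

≈ 14800 RPM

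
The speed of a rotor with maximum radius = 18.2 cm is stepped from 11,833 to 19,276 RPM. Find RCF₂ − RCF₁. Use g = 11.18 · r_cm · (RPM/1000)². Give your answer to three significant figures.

47100 g

RCF₁ = 11.18 × 18.2 × (11.833)² = 11.18 × 18.2 × 140.019889 ≈ 28,490.7 × g
RCF₂ = 11.18 × 18.2 × (19.276)² = 11.18 × 18.2 × 371.564176 ≈ 75,604.4 × g
Increase = 75,604.4 − 28,490.7 = 47,113.7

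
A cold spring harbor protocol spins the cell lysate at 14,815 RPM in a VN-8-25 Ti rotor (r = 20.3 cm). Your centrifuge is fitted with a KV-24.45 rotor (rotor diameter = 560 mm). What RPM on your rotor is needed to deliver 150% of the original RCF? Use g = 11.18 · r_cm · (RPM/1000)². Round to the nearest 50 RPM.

RCF = 11.18 × r × (N/1000)²
RCF_original = 11.18 × 20.3 × (14.815)² = 11.18 × 20.3 × 219.484225 ≈ 49,812.8 × g
Target RCF = 1.5 × 49,812.8 ≈ 74,719.2 × g
Your rotor: r = 560 mm / 2 = 280 mm = 28 cm
74,719.2 = 11.18 × 28 × (N/1000)²
(N/1000)² = 74,719.2 / 313.04 = 238.689
N = 1000 × √238.689 ≈ 15,449.6

15450 RPM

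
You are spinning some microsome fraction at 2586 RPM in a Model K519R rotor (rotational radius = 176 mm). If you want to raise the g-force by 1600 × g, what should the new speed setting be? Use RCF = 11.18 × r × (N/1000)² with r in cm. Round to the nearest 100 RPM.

≈ 3800 RPM

r = 176 mm = 17.6 cm
Current RCF = 11.18 × 17.6 × (2.586)² = 11.18 × 17.6 × 6.687396 ≈ 1,315.9 × g
Target RCF = 1,315.9 + 1,600 = 2,915.9 × g
(N/1000)² = 2,915.9 / 196.768 = 14.81897
N = 1000 × √14.81897 ≈ 3,849.5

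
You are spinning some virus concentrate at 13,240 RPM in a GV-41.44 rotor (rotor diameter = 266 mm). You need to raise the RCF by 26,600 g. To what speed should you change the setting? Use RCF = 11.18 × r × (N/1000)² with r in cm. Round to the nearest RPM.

≈ 18820 RPM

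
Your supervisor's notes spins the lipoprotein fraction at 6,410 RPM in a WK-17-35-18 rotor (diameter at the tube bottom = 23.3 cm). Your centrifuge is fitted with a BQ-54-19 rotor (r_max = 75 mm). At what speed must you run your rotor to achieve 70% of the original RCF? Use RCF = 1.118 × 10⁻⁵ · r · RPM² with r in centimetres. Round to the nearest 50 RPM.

6700 RPM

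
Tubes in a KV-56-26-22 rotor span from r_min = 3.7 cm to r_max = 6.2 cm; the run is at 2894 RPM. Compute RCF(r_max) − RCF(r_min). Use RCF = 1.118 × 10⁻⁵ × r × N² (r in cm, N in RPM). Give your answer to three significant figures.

ΔRCF = 1.118 × 10⁻⁵ × (r_max − r_min) × N² = 1.118 × 10⁻⁵ × 2.5 × 8,375,236 ≈ 234.1

≈ 234 ×g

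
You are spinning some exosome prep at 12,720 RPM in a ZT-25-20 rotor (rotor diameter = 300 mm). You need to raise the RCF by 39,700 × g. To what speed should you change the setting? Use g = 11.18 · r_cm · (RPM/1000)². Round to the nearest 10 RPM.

N₂ ≈ 19960 RPM

r = 300 mm / 2 = 150 mm = 15 cm
Current RCF = 11.18 × 15 × (12.72)² = 11.18 × 15 × 161.7984 ≈ 27,133.6 × g
Target RCF = 27,133.6 + 39,700 = 66,833.6 × g
(N/1000)² = 66,833.6 / 167.7 = 398.5307
N = 1000 × √398.5307 ≈ 19,963.2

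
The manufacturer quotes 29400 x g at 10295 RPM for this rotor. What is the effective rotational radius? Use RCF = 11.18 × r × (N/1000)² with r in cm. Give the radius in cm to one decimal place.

24.8 cm

29400 = 11.18 × r × (10.295)²
r = 29400 / (11.18 × 105.987025) = 29400 / 1184.935 ≈ 24.811 cm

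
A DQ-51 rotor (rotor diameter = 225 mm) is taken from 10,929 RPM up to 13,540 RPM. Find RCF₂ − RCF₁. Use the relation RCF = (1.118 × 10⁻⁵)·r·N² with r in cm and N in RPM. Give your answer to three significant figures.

r = 225 mm / 2 = 112.5 mm = 11.25 cm
RCF₁ = 1.118 × 10⁻⁵ × 11.25 × (10929)² = 1.118 × 10⁻⁵ × 11.25 × 119,443,041 ≈ 15,022.9 × g
RCF₂ = 1.118 × 10⁻⁵ × 11.25 × (13540)² = 1.118 × 10⁻⁵ × 11.25 × 183,331,600 ≈ 23,058.5 × g
Increase = 23,058.5 − 15,022.9 = 8,035.6

≈ 8040 ×g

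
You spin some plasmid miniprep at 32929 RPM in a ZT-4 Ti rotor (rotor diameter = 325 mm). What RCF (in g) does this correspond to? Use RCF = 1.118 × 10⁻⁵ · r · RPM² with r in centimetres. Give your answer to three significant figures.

r = 325 mm / 2 = 162.5 mm = 16.25 cm
RCF = 1.118 × 10⁻⁵ × 16.25 × (32929)² = 1.118 × 10⁻⁵ × 16.25 × 1,084,319,041 ≈ 196,993.7 × g

197000 g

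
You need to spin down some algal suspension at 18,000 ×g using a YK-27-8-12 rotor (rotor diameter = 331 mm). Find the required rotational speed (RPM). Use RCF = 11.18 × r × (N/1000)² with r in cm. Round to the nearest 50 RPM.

r = 331 mm / 2 = 165.5 mm = 16.55 cm
RCF = 11.18 × r × (N/1000)²
18,000 = 11.18 × 16.55 × (N/1000)²
(N/1000)² = 18,000 / 185.029 = 97.28205
N = 1000 × √97.28205 ≈ 9,863.2

N ≈ 9850 RPM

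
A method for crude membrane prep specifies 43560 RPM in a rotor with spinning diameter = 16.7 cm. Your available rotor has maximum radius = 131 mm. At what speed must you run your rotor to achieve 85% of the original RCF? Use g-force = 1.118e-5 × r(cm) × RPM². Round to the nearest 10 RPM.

32060 RPM

Original rotor: r = 16.7 / 2 = 8.35 cm
RCF_original = 1.118 × 10⁻⁵ × 8.35 × (43560)² = 1.118 × 10⁻⁵ × 8.35 × 1,897,473,600 ≈ 177,134.9 × g
Target RCF = 0.85 × 177,134.9 ≈ 150,564.7 × g
Your rotor: r = 131 mm = 13.1 cm
150,564.7 = 1.118 × 10⁻⁵ × 13.1 × N²
N² = 150,564.7 / (14.6458 × 10⁻⁵) = 1,028,040,121
N ≈ √1,028,040,121 ≈ 32,063.1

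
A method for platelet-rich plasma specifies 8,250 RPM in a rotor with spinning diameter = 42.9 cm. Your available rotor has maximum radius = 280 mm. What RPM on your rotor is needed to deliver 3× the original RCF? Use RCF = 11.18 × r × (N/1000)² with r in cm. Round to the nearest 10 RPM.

Original rotor: r = 42.9 / 2 = 21.45 cm
RCF_original = 11.18 × 21.45 × (8.25)² = 11.18 × 21.45 × 68.0625 ≈ 16,322.1 × g
Target RCF = 3 × 16,322.1 ≈ 48,966.3 × g
Your rotor: r = 280 mm = 28.0 cm
48,966.3 = 11.18 × 28 × (N/1000)²
(N/1000)² = 48,966.3 / 313.04 = 156.4219
N = 1000 × √156.4219 ≈ 12,506.9

12510 RPM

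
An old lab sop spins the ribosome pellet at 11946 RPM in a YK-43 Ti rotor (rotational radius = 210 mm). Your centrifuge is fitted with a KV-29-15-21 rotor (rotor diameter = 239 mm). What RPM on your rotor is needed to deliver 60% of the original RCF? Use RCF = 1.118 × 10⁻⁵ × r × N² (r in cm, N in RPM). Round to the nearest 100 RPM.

≈ 12300 RPM

Original rotor: r = 210 mm = 21.0 cm
RCF_original = 1.118 × 10⁻⁵ × 21 × (11946)² = 1.118 × 10⁻⁵ × 21 × 142,706,916 ≈ 33,504.7 × g
Target RCF = 0.6 × 33,504.7 ≈ 20,102.8 × g
Your rotor: r = 239 mm / 2 = 119.5 mm = 11.95 cm
20,102.8 = 1.118 × 10⁻⁵ × 11.95 × N²
N² = 20,102.8 / (13.3601 × 10⁻⁵) = 150,468,934
N ≈ √150,468,934 ≈ 12,266.6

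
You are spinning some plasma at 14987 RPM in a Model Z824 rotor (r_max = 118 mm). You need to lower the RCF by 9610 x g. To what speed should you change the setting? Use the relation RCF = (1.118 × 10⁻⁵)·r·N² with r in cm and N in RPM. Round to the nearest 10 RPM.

r = 118 mm = 11.8 cm
Current RCF = 1.118 × 10⁻⁵ × 11.8 × (14987)² = 1.118 × 10⁻⁵ × 11.8 × 224,610,169 ≈ 29,631.5 × g
Target RCF = 29,631.5 − 9,610 = 20,021.5 × g
N² = 20,021.5 / (13.1924 × 10⁻⁵) = 151,765,410
N ≈ √151,765,410 ≈ 12,319.3

≈ 12320 RPM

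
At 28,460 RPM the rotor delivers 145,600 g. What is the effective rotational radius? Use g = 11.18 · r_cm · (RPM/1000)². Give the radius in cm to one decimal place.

≈ 16.1 cm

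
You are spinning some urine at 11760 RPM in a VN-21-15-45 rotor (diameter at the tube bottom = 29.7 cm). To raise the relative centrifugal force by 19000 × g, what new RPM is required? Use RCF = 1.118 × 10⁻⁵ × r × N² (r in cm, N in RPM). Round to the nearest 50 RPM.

N₂ ≈ 15900 RPM

r = 29.7 / 2 = 14.85 cm
Current RCF = 1.118 × 10⁻⁵ × 14.85 × (11760)² = 1.118 × 10⁻⁵ × 14.85 × 138,297,600 ≈ 22,960.6 × g
Target RCF = 22,960.6 + 19,000 = 41,960.6 × g
N² = 41,960.6 / (16.6023 × 10⁻⁵) = 252,739,681
N ≈ √252,739,681 ≈ 15,897.8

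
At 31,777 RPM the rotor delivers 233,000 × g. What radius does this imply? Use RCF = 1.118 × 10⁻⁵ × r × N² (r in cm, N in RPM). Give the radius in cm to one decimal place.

≈ 20.6 cm

233000 = 1.118 × 10⁻⁵ × r × (31777)²
r = 233000 / (1.118 × 10⁻⁵ × 1,009,777,729) = 233000 / 11289.32 ≈ 20.639 cm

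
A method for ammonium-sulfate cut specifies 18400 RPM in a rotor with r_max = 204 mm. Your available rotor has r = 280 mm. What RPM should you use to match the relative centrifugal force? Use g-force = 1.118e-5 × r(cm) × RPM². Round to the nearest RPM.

Original rotor: r = 204 mm = 20.4 cm
RCF_original = 1.118 × 10⁻⁵ × 20.4 × (18400)² = 1.118 × 10⁻⁵ × 20.4 × 338,560,000 ≈ 77,216.1 × g
Your rotor: r = 280 mm = 28.0 cm
77,216.1 = 1.118 × 10⁻⁵ × 28 × N²
N² = 77,216.1 / (31.304 × 10⁻⁵) = 246,665,282
N ≈ √246,665,282 ≈ 15,705.6

15706 RPM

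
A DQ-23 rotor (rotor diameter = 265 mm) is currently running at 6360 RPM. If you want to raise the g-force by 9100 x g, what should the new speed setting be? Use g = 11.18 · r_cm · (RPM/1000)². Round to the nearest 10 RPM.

r = 265 mm / 2 = 132.5 mm = 13.25 cm
Current RCF = 11.18 × 13.25 × (6.36)² = 11.18 × 13.25 × 40.4496 ≈ 5,992 × g
Target RCF = 5,992 + 9,100 = 15,092 × g
(N/1000)² = 15,092 / 148.135 = 101.88
N = 1000 × √101.88 ≈ 10,093.6

≈ 10090 RPM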